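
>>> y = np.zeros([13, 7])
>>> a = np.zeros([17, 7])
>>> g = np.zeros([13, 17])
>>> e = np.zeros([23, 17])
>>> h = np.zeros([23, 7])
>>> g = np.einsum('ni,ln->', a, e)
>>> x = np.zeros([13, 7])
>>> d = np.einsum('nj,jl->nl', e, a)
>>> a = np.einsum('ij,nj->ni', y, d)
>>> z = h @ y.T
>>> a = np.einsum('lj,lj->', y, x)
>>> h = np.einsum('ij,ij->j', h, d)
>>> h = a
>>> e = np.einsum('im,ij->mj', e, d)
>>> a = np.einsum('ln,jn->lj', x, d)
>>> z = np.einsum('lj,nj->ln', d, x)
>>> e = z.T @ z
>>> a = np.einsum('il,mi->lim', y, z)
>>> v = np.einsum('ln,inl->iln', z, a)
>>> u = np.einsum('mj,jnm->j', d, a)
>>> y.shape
(13, 7)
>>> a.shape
(7, 13, 23)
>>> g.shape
()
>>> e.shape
(13, 13)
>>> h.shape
()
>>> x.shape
(13, 7)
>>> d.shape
(23, 7)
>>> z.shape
(23, 13)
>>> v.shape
(7, 23, 13)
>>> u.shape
(7,)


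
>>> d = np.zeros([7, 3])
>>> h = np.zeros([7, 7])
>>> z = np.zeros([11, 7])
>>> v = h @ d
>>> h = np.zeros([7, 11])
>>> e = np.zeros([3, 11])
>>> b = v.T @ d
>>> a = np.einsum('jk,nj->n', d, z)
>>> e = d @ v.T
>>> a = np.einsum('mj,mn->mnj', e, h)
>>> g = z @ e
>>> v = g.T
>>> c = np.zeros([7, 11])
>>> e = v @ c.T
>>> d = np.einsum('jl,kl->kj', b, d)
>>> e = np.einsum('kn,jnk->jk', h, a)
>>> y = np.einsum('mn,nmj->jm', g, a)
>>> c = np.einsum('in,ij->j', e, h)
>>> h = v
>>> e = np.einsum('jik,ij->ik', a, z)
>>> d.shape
(7, 3)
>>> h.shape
(7, 11)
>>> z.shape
(11, 7)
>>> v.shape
(7, 11)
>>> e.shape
(11, 7)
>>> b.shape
(3, 3)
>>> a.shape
(7, 11, 7)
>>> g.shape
(11, 7)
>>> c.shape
(11,)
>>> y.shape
(7, 11)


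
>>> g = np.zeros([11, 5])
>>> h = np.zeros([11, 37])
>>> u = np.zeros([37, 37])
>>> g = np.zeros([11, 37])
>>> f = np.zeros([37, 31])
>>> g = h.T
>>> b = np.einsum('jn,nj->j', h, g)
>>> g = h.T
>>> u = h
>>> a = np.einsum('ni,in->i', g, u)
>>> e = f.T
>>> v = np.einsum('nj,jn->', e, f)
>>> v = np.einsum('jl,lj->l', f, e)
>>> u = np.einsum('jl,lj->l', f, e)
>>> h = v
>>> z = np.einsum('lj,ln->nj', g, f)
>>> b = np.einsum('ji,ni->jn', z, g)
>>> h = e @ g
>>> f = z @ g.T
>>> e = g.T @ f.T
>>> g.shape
(37, 11)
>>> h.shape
(31, 11)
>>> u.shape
(31,)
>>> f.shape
(31, 37)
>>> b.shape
(31, 37)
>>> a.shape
(11,)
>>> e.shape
(11, 31)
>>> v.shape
(31,)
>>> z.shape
(31, 11)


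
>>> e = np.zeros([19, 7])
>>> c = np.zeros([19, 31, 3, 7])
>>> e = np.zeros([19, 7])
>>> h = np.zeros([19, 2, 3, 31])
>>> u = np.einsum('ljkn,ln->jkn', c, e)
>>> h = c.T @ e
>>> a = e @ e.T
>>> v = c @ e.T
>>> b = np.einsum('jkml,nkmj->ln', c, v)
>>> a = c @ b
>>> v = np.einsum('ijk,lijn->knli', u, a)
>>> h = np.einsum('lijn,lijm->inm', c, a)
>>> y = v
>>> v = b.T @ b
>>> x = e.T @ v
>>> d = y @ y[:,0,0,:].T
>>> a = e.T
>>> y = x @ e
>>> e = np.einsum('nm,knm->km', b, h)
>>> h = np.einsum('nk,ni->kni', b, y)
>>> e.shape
(31, 19)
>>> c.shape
(19, 31, 3, 7)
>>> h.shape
(19, 7, 7)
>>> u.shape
(31, 3, 7)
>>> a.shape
(7, 19)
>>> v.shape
(19, 19)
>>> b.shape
(7, 19)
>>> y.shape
(7, 7)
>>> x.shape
(7, 19)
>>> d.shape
(7, 19, 19, 7)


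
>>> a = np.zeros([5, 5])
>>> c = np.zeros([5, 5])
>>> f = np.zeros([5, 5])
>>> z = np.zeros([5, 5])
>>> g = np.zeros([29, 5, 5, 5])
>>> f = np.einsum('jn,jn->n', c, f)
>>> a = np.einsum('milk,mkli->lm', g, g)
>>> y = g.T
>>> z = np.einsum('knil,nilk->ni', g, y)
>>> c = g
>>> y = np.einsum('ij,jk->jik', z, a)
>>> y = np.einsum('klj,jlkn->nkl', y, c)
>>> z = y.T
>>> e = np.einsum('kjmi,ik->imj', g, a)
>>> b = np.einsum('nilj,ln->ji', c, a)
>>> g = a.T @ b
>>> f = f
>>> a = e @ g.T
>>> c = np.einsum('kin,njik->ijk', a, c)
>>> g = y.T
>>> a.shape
(5, 5, 29)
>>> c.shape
(5, 5, 5)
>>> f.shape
(5,)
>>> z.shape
(5, 5, 5)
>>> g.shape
(5, 5, 5)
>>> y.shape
(5, 5, 5)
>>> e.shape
(5, 5, 5)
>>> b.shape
(5, 5)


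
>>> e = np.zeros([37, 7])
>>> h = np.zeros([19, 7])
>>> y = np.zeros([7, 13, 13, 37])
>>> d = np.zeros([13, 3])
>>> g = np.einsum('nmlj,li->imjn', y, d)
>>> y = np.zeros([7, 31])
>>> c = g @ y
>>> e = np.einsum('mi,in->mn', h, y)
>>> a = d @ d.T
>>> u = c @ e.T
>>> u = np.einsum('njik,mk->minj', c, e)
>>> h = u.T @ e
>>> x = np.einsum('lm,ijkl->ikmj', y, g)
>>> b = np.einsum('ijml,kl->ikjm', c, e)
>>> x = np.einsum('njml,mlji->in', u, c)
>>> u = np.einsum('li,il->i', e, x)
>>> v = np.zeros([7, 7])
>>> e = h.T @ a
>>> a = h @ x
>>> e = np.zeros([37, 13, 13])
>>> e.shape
(37, 13, 13)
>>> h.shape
(13, 3, 37, 31)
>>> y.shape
(7, 31)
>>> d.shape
(13, 3)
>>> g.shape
(3, 13, 37, 7)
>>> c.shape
(3, 13, 37, 31)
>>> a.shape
(13, 3, 37, 19)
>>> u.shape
(31,)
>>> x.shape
(31, 19)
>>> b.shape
(3, 19, 13, 37)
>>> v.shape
(7, 7)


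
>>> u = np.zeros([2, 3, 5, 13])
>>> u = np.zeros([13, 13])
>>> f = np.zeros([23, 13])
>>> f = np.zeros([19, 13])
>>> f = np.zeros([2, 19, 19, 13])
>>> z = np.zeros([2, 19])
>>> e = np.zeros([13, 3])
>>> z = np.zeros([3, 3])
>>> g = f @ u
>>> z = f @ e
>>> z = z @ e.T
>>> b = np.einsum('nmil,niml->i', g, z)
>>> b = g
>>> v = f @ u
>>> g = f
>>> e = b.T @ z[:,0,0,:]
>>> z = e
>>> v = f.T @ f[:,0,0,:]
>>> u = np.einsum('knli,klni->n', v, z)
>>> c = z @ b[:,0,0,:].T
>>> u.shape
(19,)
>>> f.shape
(2, 19, 19, 13)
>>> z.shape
(13, 19, 19, 13)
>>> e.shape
(13, 19, 19, 13)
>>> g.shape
(2, 19, 19, 13)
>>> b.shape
(2, 19, 19, 13)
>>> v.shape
(13, 19, 19, 13)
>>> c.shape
(13, 19, 19, 2)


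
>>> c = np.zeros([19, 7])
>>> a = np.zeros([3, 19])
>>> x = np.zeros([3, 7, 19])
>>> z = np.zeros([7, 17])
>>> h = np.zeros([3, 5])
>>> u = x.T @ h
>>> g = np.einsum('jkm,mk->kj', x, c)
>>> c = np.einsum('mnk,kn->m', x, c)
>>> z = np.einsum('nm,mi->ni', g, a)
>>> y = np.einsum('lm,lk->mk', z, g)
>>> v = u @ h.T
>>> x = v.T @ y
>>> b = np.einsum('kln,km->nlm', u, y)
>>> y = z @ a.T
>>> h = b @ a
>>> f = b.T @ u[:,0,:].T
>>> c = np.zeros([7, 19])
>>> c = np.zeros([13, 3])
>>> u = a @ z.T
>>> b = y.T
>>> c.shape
(13, 3)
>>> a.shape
(3, 19)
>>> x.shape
(3, 7, 3)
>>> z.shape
(7, 19)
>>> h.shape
(5, 7, 19)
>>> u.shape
(3, 7)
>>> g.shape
(7, 3)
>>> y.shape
(7, 3)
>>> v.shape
(19, 7, 3)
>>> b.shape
(3, 7)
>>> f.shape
(3, 7, 19)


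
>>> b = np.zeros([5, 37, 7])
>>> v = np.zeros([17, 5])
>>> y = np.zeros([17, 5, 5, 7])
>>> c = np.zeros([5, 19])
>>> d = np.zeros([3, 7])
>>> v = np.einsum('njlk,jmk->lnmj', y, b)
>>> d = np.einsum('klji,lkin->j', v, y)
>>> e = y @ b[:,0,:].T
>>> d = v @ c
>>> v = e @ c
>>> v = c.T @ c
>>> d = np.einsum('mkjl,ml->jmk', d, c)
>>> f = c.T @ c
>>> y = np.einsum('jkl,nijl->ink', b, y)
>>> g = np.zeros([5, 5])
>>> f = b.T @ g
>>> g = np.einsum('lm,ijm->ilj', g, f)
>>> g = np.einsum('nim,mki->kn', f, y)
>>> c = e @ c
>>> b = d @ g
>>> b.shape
(37, 5, 7)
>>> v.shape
(19, 19)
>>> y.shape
(5, 17, 37)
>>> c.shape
(17, 5, 5, 19)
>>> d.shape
(37, 5, 17)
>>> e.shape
(17, 5, 5, 5)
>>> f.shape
(7, 37, 5)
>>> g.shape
(17, 7)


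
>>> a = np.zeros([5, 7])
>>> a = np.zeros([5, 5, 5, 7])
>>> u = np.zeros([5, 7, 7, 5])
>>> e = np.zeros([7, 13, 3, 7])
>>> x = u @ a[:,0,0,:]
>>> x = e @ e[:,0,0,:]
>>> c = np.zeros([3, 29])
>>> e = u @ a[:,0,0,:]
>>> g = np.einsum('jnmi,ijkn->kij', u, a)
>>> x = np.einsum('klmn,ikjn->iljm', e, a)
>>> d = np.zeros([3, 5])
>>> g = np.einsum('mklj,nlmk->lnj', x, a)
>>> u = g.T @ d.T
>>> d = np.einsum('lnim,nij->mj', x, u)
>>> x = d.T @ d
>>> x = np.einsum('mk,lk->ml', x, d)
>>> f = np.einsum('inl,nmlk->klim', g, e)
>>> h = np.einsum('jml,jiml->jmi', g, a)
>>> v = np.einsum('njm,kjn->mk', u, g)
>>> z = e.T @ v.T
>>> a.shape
(5, 5, 5, 7)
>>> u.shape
(7, 5, 3)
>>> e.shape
(5, 7, 7, 7)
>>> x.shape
(3, 7)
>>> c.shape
(3, 29)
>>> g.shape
(5, 5, 7)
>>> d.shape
(7, 3)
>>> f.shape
(7, 7, 5, 7)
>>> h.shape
(5, 5, 5)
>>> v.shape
(3, 5)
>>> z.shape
(7, 7, 7, 3)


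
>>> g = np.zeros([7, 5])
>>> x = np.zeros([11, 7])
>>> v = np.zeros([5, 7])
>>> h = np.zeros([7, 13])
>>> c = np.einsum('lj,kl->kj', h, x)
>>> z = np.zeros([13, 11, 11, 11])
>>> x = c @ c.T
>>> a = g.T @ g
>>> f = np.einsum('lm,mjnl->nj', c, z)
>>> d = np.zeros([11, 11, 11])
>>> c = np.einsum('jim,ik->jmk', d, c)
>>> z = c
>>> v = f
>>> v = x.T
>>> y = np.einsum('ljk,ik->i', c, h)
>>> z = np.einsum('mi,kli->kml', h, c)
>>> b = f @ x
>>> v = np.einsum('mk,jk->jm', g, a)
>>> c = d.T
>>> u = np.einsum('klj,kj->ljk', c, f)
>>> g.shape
(7, 5)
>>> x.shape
(11, 11)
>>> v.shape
(5, 7)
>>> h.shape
(7, 13)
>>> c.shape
(11, 11, 11)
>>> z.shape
(11, 7, 11)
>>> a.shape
(5, 5)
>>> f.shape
(11, 11)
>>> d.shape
(11, 11, 11)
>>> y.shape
(7,)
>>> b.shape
(11, 11)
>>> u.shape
(11, 11, 11)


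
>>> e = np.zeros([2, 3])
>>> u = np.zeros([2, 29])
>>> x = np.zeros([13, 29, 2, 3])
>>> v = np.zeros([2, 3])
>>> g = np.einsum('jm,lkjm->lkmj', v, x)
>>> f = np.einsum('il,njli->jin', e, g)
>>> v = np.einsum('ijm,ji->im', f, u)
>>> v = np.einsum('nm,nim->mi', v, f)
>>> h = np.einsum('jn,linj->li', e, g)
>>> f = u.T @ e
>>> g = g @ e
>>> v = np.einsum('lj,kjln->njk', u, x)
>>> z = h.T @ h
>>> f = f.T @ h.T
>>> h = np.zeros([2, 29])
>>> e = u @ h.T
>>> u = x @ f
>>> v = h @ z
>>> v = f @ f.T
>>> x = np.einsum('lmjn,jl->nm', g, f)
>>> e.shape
(2, 2)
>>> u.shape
(13, 29, 2, 13)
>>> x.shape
(3, 29)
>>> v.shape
(3, 3)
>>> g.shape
(13, 29, 3, 3)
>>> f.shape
(3, 13)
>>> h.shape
(2, 29)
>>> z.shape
(29, 29)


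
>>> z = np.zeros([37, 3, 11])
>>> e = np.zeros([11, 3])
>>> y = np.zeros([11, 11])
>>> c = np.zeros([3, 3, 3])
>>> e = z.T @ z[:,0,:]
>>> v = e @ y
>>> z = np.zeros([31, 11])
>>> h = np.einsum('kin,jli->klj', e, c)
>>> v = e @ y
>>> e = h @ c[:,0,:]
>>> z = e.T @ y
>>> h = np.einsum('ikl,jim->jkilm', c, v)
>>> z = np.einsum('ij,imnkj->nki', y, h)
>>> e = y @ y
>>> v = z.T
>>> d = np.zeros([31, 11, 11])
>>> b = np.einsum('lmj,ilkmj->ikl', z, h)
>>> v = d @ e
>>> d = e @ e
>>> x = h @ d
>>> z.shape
(3, 3, 11)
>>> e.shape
(11, 11)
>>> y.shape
(11, 11)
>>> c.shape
(3, 3, 3)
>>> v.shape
(31, 11, 11)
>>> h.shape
(11, 3, 3, 3, 11)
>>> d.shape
(11, 11)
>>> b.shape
(11, 3, 3)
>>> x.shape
(11, 3, 3, 3, 11)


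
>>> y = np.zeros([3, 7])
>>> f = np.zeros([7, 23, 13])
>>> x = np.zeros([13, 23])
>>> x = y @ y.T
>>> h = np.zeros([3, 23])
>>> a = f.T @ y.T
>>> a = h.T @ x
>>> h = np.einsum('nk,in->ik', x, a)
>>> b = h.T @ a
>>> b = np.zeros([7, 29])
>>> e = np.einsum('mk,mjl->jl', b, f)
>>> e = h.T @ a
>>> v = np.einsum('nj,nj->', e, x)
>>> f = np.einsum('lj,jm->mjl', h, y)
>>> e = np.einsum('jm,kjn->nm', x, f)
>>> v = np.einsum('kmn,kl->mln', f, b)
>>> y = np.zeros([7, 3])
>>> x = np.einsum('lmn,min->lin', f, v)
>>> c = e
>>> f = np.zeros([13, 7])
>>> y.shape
(7, 3)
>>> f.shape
(13, 7)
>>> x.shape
(7, 29, 23)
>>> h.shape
(23, 3)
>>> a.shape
(23, 3)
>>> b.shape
(7, 29)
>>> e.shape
(23, 3)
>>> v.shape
(3, 29, 23)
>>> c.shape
(23, 3)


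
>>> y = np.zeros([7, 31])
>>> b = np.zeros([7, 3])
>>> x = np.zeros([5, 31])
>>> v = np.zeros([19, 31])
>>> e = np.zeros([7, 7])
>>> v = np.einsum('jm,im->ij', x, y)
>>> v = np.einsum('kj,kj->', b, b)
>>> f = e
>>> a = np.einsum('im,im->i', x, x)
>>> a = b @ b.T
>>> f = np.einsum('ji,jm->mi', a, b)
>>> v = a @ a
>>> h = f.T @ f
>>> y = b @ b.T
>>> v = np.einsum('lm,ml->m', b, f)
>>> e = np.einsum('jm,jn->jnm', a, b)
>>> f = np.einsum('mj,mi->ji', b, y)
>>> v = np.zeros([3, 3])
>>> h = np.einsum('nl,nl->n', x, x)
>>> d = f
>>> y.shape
(7, 7)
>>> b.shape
(7, 3)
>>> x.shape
(5, 31)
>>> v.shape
(3, 3)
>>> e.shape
(7, 3, 7)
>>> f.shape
(3, 7)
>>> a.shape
(7, 7)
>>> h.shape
(5,)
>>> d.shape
(3, 7)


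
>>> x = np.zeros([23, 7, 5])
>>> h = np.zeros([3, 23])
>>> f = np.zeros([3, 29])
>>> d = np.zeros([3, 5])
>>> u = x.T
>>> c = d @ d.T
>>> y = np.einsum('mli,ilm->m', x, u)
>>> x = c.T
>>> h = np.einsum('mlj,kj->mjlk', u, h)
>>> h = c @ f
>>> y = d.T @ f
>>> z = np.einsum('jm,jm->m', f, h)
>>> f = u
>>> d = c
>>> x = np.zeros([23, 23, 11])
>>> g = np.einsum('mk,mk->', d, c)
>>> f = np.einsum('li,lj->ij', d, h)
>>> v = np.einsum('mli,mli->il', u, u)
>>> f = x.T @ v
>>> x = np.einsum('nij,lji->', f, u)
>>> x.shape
()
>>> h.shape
(3, 29)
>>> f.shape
(11, 23, 7)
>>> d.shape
(3, 3)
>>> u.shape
(5, 7, 23)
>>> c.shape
(3, 3)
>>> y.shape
(5, 29)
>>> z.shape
(29,)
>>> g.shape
()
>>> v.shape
(23, 7)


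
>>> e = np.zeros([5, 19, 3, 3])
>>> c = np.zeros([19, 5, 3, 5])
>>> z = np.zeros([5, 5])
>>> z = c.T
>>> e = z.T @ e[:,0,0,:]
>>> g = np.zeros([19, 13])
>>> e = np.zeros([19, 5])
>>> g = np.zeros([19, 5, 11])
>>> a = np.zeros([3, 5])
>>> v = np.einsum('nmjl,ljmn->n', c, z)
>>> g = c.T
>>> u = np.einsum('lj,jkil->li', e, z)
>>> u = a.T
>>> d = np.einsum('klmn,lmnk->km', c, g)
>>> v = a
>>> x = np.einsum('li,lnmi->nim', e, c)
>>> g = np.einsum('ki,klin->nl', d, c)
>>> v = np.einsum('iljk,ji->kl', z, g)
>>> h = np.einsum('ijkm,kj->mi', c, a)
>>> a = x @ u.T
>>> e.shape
(19, 5)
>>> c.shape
(19, 5, 3, 5)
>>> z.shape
(5, 3, 5, 19)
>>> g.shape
(5, 5)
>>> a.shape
(5, 5, 5)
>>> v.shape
(19, 3)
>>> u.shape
(5, 3)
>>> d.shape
(19, 3)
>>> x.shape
(5, 5, 3)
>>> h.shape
(5, 19)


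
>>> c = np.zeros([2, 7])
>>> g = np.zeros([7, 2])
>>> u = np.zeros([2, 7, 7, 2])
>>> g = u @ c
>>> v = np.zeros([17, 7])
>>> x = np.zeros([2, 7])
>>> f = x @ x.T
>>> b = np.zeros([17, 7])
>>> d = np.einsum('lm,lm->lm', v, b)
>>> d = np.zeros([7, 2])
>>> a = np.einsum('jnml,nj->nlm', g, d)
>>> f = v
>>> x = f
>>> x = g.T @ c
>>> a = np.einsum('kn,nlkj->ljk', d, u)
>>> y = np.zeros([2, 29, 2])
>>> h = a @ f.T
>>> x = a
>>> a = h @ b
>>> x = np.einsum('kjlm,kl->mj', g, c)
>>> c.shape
(2, 7)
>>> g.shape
(2, 7, 7, 7)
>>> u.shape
(2, 7, 7, 2)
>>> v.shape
(17, 7)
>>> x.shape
(7, 7)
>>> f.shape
(17, 7)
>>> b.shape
(17, 7)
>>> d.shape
(7, 2)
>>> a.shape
(7, 2, 7)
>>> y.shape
(2, 29, 2)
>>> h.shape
(7, 2, 17)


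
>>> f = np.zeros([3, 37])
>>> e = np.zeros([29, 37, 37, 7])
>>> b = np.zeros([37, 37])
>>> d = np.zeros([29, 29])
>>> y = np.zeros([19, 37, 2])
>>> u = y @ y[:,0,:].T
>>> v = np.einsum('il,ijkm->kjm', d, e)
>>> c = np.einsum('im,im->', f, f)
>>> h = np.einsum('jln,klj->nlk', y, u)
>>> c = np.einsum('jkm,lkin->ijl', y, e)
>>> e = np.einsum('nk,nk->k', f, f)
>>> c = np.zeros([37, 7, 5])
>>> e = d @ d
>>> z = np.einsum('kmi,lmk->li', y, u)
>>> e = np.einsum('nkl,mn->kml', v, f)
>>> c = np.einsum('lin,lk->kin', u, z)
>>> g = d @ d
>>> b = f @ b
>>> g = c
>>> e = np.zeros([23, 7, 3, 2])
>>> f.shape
(3, 37)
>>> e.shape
(23, 7, 3, 2)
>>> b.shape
(3, 37)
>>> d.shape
(29, 29)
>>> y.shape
(19, 37, 2)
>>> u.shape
(19, 37, 19)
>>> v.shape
(37, 37, 7)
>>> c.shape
(2, 37, 19)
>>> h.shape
(2, 37, 19)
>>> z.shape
(19, 2)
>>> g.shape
(2, 37, 19)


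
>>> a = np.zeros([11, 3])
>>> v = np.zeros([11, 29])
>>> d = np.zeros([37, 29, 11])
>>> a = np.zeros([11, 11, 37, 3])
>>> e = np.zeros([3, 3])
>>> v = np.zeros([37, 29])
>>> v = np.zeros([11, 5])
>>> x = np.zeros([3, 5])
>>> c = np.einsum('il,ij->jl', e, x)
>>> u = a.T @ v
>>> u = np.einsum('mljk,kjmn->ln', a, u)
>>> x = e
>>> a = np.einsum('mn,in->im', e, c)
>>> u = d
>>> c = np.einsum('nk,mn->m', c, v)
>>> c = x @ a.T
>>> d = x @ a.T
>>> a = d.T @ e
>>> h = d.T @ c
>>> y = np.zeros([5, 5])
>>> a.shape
(5, 3)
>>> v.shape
(11, 5)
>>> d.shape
(3, 5)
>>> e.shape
(3, 3)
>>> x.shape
(3, 3)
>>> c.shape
(3, 5)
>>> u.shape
(37, 29, 11)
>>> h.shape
(5, 5)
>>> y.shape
(5, 5)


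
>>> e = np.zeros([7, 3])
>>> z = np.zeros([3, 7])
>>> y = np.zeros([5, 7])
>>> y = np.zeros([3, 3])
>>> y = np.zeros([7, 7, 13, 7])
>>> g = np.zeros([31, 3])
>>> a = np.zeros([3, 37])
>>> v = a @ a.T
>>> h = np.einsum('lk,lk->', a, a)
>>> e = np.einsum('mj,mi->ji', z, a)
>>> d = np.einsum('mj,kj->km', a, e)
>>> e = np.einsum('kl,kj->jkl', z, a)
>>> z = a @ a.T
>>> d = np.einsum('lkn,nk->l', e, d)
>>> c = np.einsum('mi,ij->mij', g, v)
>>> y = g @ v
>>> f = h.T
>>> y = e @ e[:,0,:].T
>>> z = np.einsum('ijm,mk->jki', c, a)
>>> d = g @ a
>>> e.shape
(37, 3, 7)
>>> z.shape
(3, 37, 31)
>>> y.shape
(37, 3, 37)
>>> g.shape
(31, 3)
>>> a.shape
(3, 37)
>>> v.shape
(3, 3)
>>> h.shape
()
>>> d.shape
(31, 37)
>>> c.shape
(31, 3, 3)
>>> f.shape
()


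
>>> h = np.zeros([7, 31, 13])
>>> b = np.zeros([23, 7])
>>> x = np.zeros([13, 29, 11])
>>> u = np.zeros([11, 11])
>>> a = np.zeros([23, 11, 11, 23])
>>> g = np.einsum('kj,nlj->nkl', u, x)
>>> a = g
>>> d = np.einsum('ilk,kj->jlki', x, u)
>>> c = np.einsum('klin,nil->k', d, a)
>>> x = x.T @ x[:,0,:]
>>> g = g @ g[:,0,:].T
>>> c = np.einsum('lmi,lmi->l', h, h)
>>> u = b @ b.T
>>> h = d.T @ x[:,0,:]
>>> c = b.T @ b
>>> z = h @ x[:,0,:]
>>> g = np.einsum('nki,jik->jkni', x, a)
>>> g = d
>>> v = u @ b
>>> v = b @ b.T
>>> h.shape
(13, 11, 29, 11)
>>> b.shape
(23, 7)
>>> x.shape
(11, 29, 11)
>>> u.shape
(23, 23)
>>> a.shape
(13, 11, 29)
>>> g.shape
(11, 29, 11, 13)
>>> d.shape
(11, 29, 11, 13)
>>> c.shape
(7, 7)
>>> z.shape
(13, 11, 29, 11)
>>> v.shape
(23, 23)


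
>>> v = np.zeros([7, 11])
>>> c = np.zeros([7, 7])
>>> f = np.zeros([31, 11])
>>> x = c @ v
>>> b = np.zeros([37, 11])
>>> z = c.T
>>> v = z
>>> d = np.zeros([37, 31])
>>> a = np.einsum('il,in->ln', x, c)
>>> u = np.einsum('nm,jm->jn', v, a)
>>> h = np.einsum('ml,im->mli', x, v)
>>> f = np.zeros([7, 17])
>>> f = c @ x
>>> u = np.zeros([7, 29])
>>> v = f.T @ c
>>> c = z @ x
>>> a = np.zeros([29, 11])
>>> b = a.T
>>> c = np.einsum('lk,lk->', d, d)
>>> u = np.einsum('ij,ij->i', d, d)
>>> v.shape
(11, 7)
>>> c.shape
()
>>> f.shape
(7, 11)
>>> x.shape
(7, 11)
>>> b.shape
(11, 29)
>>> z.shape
(7, 7)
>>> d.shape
(37, 31)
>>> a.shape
(29, 11)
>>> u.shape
(37,)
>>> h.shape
(7, 11, 7)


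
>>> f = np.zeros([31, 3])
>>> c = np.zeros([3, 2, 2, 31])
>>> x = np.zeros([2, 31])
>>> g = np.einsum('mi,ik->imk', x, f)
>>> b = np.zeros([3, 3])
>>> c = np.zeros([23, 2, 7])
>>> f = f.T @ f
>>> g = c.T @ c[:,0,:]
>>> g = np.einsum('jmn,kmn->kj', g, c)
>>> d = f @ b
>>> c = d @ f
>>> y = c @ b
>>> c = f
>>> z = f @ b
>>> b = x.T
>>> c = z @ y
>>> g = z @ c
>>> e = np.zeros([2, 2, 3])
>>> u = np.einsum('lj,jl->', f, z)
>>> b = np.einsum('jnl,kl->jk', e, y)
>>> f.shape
(3, 3)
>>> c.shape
(3, 3)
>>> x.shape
(2, 31)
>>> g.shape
(3, 3)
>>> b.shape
(2, 3)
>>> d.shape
(3, 3)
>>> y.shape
(3, 3)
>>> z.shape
(3, 3)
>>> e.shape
(2, 2, 3)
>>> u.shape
()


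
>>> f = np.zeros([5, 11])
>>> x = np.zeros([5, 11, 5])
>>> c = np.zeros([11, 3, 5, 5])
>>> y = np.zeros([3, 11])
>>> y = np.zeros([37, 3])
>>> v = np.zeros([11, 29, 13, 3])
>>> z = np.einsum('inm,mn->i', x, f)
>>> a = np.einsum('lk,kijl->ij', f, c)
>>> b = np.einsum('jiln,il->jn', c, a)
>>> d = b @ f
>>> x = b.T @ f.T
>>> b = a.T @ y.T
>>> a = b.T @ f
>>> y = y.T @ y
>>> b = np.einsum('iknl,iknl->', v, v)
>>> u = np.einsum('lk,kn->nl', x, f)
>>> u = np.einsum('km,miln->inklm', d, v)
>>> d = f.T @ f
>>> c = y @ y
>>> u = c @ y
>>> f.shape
(5, 11)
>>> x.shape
(5, 5)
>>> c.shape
(3, 3)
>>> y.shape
(3, 3)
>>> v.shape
(11, 29, 13, 3)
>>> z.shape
(5,)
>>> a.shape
(37, 11)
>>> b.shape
()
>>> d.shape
(11, 11)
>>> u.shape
(3, 3)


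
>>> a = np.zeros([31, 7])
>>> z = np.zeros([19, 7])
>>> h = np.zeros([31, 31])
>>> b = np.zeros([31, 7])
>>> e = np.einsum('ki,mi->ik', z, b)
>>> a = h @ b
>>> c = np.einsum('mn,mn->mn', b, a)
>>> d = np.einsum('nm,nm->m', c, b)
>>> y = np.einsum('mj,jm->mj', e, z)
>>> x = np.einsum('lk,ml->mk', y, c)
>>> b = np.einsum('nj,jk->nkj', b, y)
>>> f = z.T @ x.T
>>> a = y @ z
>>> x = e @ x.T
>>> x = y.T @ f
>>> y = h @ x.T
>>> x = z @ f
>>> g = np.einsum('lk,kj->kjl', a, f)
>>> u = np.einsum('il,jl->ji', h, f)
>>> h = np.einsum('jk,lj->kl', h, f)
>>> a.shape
(7, 7)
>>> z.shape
(19, 7)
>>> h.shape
(31, 7)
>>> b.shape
(31, 19, 7)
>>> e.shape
(7, 19)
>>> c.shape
(31, 7)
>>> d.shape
(7,)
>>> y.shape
(31, 19)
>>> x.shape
(19, 31)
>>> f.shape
(7, 31)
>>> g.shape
(7, 31, 7)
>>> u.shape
(7, 31)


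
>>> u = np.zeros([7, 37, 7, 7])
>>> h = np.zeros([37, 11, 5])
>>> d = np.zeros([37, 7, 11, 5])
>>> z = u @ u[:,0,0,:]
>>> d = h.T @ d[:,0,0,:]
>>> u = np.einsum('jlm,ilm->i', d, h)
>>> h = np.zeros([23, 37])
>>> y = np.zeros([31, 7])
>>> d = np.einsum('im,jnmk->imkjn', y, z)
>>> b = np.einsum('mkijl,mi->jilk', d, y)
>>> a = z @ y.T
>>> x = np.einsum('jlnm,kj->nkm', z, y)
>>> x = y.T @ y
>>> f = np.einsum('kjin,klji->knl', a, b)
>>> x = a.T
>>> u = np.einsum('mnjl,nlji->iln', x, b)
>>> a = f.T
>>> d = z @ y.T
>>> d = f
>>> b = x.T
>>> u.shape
(7, 7, 7)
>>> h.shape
(23, 37)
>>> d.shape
(7, 31, 7)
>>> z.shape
(7, 37, 7, 7)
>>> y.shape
(31, 7)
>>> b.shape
(7, 37, 7, 31)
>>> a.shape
(7, 31, 7)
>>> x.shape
(31, 7, 37, 7)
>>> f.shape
(7, 31, 7)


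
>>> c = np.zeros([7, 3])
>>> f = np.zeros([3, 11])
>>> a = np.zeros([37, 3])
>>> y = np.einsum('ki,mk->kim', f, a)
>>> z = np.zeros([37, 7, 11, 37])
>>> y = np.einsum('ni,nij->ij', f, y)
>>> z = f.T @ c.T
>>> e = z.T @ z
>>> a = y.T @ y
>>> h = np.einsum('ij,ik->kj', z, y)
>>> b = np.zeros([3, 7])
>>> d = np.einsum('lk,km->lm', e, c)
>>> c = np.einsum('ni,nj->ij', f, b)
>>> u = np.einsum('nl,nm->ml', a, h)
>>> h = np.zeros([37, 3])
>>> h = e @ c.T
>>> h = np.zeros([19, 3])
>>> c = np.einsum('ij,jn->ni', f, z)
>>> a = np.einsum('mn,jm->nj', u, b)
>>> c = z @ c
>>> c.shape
(11, 3)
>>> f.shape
(3, 11)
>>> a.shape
(37, 3)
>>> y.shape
(11, 37)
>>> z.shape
(11, 7)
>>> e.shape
(7, 7)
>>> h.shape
(19, 3)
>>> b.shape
(3, 7)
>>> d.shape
(7, 3)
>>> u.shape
(7, 37)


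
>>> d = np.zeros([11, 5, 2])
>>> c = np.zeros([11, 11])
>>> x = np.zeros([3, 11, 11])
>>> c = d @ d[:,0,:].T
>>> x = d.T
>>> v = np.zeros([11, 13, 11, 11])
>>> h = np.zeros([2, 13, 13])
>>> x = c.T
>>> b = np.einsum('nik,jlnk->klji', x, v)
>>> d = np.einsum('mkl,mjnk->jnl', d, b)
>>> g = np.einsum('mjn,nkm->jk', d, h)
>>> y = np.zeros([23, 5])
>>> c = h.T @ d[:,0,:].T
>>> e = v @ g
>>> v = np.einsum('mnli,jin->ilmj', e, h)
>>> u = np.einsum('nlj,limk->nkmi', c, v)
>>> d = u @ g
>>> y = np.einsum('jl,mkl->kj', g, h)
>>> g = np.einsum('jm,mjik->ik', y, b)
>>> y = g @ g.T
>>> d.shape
(13, 2, 11, 13)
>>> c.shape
(13, 13, 13)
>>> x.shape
(11, 5, 11)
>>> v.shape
(13, 11, 11, 2)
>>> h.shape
(2, 13, 13)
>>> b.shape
(11, 13, 11, 5)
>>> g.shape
(11, 5)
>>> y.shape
(11, 11)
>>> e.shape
(11, 13, 11, 13)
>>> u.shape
(13, 2, 11, 11)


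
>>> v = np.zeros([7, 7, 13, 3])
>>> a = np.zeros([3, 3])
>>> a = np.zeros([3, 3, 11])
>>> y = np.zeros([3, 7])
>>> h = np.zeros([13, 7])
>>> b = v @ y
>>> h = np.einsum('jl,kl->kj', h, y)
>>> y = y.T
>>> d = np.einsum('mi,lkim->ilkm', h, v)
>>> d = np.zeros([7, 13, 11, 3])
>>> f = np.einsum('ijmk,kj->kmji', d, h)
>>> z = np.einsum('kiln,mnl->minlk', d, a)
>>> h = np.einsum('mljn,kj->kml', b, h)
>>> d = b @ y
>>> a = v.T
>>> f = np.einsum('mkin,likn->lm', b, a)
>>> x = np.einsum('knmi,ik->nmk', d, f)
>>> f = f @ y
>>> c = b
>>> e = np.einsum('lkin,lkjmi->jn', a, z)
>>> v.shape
(7, 7, 13, 3)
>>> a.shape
(3, 13, 7, 7)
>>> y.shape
(7, 3)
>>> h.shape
(3, 7, 7)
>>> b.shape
(7, 7, 13, 7)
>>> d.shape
(7, 7, 13, 3)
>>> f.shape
(3, 3)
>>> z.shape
(3, 13, 3, 11, 7)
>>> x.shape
(7, 13, 7)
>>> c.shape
(7, 7, 13, 7)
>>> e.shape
(3, 7)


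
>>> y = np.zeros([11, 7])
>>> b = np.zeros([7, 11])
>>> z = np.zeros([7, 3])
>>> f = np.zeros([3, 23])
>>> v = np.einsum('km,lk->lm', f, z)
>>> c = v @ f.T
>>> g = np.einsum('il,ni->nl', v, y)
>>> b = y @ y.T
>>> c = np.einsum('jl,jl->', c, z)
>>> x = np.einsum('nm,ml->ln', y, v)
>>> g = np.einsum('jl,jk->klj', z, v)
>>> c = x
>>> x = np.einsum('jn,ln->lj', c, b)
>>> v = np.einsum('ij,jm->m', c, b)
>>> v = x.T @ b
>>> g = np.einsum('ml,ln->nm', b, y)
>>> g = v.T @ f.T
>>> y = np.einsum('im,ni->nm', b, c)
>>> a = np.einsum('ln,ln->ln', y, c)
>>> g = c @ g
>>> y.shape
(23, 11)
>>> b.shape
(11, 11)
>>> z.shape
(7, 3)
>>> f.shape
(3, 23)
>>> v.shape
(23, 11)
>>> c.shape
(23, 11)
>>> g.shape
(23, 3)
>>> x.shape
(11, 23)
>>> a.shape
(23, 11)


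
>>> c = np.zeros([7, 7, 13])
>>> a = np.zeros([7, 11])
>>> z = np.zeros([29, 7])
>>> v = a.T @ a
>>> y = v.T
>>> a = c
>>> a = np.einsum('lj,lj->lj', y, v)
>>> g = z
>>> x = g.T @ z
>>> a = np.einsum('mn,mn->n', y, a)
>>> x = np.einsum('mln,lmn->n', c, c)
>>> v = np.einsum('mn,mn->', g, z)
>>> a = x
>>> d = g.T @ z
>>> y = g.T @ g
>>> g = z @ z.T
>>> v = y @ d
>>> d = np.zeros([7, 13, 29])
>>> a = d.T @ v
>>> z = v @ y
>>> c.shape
(7, 7, 13)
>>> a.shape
(29, 13, 7)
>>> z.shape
(7, 7)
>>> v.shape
(7, 7)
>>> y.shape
(7, 7)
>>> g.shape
(29, 29)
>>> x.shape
(13,)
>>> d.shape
(7, 13, 29)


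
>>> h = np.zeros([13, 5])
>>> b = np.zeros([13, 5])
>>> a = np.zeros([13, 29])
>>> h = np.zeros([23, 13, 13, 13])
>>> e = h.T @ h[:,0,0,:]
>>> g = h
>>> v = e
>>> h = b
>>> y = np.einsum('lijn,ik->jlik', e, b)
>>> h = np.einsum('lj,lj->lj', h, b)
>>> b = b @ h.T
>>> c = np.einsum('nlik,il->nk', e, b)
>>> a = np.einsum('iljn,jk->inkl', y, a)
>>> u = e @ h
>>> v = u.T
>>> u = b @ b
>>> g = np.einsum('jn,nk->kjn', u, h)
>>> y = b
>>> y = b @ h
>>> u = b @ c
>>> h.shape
(13, 5)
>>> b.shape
(13, 13)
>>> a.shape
(13, 5, 29, 13)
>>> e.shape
(13, 13, 13, 13)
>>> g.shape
(5, 13, 13)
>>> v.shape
(5, 13, 13, 13)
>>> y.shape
(13, 5)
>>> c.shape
(13, 13)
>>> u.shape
(13, 13)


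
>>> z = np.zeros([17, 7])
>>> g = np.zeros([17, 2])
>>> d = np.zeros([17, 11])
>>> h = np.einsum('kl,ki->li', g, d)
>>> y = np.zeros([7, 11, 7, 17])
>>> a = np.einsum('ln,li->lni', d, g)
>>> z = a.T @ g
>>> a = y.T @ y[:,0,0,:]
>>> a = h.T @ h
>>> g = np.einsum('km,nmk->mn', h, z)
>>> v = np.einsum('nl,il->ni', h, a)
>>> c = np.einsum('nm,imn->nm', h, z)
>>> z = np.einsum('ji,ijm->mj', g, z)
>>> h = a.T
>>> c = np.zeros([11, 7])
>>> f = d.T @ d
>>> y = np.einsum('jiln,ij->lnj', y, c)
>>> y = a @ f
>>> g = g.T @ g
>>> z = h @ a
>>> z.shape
(11, 11)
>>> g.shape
(2, 2)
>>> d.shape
(17, 11)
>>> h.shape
(11, 11)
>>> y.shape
(11, 11)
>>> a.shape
(11, 11)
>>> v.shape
(2, 11)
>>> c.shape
(11, 7)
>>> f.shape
(11, 11)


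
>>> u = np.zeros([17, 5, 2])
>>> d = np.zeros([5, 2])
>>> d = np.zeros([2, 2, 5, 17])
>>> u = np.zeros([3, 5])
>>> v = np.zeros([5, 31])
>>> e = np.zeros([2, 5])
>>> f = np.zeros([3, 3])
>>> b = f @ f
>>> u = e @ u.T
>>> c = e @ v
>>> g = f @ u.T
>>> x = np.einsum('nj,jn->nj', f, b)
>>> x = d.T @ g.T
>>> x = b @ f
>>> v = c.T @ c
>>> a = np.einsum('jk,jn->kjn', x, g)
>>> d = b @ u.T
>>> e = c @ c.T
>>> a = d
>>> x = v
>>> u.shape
(2, 3)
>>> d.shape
(3, 2)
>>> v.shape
(31, 31)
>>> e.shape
(2, 2)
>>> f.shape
(3, 3)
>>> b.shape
(3, 3)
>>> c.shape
(2, 31)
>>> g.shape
(3, 2)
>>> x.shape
(31, 31)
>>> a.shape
(3, 2)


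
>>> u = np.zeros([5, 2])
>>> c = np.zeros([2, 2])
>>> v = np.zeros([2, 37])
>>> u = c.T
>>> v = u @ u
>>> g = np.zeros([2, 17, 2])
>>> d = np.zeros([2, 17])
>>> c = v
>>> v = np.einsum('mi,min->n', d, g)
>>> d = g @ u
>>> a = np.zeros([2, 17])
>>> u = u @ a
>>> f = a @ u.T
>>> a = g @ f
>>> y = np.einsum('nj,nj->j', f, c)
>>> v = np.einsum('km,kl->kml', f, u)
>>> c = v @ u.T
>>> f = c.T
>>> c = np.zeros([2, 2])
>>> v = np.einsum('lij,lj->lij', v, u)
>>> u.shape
(2, 17)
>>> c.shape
(2, 2)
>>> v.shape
(2, 2, 17)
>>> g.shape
(2, 17, 2)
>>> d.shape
(2, 17, 2)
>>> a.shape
(2, 17, 2)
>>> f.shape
(2, 2, 2)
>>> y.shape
(2,)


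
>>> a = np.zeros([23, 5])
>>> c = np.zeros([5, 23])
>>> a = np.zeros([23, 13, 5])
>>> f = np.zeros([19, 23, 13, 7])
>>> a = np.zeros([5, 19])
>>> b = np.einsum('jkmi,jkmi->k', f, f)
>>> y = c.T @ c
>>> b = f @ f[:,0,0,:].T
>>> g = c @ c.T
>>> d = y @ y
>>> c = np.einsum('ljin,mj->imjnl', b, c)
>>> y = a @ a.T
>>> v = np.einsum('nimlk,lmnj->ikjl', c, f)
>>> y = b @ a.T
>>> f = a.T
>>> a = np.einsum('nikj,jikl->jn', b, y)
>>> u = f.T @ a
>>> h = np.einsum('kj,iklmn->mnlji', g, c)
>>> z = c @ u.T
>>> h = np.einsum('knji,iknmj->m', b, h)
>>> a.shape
(19, 19)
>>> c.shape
(13, 5, 23, 19, 19)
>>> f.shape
(19, 5)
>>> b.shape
(19, 23, 13, 19)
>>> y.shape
(19, 23, 13, 5)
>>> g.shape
(5, 5)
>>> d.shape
(23, 23)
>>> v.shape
(5, 19, 7, 19)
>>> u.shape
(5, 19)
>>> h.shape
(5,)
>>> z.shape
(13, 5, 23, 19, 5)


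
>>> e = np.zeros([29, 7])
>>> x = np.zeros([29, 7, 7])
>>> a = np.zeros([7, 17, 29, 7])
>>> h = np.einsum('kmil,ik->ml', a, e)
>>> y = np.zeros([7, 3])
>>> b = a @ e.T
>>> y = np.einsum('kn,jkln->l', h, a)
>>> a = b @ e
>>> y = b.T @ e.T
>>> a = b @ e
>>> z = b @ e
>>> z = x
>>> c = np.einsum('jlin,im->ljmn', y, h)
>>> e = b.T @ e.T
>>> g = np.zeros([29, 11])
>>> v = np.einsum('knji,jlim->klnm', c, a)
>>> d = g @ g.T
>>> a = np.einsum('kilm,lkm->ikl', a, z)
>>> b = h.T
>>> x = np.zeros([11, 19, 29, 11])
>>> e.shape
(29, 29, 17, 29)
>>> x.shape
(11, 19, 29, 11)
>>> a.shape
(17, 7, 29)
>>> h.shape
(17, 7)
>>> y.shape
(29, 29, 17, 29)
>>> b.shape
(7, 17)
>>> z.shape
(29, 7, 7)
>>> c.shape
(29, 29, 7, 29)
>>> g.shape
(29, 11)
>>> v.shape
(29, 17, 29, 7)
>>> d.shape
(29, 29)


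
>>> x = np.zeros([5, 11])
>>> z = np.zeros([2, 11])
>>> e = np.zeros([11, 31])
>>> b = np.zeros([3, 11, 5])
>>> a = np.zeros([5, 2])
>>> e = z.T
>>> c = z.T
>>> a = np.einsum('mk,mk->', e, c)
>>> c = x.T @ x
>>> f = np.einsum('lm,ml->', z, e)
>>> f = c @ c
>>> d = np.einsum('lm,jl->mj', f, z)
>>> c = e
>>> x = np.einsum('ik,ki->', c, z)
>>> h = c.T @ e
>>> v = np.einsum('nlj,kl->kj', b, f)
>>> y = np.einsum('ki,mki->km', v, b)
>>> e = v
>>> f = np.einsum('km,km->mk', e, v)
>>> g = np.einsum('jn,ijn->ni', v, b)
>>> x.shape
()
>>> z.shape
(2, 11)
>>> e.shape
(11, 5)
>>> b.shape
(3, 11, 5)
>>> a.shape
()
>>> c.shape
(11, 2)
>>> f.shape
(5, 11)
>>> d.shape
(11, 2)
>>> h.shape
(2, 2)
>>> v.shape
(11, 5)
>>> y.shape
(11, 3)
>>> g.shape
(5, 3)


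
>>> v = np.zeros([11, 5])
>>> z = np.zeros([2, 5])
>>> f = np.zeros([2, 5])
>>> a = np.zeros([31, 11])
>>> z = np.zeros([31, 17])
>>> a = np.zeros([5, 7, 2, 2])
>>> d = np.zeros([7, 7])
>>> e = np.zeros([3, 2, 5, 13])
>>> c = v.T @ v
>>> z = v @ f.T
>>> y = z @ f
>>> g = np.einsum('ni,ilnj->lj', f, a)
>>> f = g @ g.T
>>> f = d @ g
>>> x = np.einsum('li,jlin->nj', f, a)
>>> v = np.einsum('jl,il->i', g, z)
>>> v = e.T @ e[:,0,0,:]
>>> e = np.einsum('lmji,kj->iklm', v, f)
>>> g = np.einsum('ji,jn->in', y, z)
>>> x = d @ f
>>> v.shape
(13, 5, 2, 13)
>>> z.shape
(11, 2)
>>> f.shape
(7, 2)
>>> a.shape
(5, 7, 2, 2)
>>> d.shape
(7, 7)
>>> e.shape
(13, 7, 13, 5)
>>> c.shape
(5, 5)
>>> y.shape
(11, 5)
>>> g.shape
(5, 2)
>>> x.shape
(7, 2)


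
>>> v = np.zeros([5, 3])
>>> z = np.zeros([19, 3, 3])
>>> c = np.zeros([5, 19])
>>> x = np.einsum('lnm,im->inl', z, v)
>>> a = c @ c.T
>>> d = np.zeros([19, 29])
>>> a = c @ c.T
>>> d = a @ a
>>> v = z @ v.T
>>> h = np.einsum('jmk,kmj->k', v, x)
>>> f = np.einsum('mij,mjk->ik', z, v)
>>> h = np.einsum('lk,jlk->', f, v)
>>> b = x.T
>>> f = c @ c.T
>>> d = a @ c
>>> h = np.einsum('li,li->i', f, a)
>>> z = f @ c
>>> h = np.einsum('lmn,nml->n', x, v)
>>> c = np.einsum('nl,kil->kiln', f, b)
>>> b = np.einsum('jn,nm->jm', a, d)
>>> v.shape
(19, 3, 5)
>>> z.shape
(5, 19)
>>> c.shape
(19, 3, 5, 5)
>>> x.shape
(5, 3, 19)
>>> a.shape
(5, 5)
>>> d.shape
(5, 19)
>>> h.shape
(19,)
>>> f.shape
(5, 5)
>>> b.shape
(5, 19)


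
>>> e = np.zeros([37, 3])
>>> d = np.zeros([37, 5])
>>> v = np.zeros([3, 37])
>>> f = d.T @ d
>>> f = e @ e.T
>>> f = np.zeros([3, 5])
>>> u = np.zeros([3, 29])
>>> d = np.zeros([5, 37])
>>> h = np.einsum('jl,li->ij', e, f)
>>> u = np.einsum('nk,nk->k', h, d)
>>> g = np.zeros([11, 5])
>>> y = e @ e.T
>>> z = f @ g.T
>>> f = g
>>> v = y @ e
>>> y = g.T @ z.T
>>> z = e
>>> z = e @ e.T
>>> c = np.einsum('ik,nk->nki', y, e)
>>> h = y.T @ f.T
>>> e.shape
(37, 3)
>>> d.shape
(5, 37)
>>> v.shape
(37, 3)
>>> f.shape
(11, 5)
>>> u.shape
(37,)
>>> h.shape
(3, 11)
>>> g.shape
(11, 5)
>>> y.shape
(5, 3)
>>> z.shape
(37, 37)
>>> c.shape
(37, 3, 5)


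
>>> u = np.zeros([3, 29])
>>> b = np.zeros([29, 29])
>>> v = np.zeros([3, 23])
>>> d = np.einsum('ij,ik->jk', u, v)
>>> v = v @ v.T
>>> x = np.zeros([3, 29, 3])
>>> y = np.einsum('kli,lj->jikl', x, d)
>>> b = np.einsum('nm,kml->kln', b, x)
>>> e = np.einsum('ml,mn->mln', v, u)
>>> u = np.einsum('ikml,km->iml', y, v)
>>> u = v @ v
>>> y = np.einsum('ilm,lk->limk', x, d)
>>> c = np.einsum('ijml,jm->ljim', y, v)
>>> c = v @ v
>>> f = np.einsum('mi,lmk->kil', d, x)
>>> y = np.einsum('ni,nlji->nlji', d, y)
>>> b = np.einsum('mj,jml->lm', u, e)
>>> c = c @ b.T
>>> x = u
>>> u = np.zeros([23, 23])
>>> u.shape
(23, 23)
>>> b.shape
(29, 3)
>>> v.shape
(3, 3)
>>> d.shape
(29, 23)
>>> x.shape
(3, 3)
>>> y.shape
(29, 3, 3, 23)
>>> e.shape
(3, 3, 29)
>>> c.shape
(3, 29)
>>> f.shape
(3, 23, 3)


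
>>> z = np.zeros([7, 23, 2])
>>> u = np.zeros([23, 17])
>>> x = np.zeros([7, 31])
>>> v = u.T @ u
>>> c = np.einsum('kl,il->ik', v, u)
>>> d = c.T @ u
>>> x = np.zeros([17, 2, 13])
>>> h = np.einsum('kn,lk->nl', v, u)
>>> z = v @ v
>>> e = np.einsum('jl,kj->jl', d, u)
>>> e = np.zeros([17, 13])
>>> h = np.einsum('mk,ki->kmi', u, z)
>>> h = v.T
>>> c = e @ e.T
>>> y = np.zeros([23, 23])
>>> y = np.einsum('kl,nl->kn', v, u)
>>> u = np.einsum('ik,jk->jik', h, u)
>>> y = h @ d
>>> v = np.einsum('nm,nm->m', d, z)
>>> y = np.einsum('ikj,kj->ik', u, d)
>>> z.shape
(17, 17)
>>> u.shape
(23, 17, 17)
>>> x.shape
(17, 2, 13)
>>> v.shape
(17,)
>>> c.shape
(17, 17)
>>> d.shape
(17, 17)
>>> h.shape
(17, 17)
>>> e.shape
(17, 13)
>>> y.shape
(23, 17)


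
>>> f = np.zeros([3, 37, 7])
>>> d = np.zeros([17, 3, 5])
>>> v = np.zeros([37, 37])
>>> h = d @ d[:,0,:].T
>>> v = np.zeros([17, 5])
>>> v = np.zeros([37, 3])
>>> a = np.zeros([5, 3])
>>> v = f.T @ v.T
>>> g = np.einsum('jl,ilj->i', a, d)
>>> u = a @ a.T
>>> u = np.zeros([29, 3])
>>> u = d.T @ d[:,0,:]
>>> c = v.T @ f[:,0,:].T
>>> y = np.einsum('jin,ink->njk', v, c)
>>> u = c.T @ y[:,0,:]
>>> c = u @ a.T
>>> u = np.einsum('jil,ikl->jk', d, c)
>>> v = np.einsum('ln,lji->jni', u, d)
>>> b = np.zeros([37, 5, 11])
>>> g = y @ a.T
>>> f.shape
(3, 37, 7)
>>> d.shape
(17, 3, 5)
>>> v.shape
(3, 37, 5)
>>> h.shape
(17, 3, 17)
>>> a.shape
(5, 3)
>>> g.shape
(37, 7, 5)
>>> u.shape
(17, 37)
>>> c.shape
(3, 37, 5)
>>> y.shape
(37, 7, 3)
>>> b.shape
(37, 5, 11)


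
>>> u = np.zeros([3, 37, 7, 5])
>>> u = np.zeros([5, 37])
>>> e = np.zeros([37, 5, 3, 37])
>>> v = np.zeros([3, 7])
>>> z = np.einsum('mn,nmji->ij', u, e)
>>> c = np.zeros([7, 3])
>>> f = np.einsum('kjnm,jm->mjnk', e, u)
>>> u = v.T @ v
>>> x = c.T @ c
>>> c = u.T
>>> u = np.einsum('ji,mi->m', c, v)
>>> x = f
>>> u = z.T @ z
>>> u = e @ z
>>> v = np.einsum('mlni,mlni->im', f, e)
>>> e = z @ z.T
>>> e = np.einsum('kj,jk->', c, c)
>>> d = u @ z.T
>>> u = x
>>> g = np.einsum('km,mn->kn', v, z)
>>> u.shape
(37, 5, 3, 37)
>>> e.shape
()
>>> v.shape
(37, 37)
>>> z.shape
(37, 3)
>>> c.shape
(7, 7)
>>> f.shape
(37, 5, 3, 37)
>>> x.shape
(37, 5, 3, 37)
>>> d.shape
(37, 5, 3, 37)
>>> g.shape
(37, 3)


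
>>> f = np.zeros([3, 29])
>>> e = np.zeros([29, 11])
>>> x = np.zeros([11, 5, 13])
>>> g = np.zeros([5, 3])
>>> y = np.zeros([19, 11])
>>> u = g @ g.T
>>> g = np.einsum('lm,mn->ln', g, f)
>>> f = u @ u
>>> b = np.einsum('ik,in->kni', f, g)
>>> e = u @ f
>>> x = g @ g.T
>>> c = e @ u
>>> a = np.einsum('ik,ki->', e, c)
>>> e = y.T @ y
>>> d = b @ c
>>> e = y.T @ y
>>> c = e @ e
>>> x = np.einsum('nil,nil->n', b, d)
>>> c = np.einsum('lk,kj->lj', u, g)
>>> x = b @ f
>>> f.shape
(5, 5)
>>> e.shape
(11, 11)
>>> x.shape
(5, 29, 5)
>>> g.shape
(5, 29)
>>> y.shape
(19, 11)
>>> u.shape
(5, 5)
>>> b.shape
(5, 29, 5)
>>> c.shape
(5, 29)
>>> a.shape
()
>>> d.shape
(5, 29, 5)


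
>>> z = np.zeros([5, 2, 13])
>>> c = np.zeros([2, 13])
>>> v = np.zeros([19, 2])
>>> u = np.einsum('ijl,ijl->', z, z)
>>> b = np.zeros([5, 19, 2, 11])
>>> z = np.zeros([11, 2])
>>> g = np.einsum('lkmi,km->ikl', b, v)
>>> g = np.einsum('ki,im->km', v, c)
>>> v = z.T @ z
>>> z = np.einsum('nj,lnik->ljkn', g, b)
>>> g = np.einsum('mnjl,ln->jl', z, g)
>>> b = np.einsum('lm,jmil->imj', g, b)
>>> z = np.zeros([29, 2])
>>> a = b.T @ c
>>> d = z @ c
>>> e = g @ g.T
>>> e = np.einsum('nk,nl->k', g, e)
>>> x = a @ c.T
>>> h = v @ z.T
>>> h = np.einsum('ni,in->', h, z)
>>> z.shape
(29, 2)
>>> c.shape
(2, 13)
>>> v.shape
(2, 2)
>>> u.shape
()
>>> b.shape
(2, 19, 5)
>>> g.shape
(11, 19)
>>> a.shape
(5, 19, 13)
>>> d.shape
(29, 13)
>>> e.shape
(19,)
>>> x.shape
(5, 19, 2)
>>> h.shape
()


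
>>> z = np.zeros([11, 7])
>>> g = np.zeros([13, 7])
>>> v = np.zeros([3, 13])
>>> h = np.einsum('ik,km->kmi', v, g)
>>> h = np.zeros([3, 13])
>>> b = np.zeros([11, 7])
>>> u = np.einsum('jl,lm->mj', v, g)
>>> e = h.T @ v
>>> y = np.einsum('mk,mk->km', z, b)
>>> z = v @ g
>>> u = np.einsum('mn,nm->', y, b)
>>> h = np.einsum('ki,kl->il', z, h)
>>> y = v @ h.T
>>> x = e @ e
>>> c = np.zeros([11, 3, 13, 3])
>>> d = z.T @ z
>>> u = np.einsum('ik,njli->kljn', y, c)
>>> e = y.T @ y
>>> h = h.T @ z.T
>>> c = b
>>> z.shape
(3, 7)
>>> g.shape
(13, 7)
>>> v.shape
(3, 13)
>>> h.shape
(13, 3)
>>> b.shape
(11, 7)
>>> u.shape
(7, 13, 3, 11)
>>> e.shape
(7, 7)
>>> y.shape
(3, 7)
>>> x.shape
(13, 13)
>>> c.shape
(11, 7)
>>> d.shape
(7, 7)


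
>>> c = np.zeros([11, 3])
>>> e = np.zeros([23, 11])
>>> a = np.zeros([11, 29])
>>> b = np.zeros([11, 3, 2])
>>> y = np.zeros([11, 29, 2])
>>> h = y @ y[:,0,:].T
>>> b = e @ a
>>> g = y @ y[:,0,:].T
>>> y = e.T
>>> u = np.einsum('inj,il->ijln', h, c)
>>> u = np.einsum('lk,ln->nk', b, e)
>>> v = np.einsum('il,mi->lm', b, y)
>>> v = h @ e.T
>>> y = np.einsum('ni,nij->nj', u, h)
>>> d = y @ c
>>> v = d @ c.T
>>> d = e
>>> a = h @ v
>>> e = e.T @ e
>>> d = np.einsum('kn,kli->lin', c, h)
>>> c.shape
(11, 3)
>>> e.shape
(11, 11)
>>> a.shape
(11, 29, 11)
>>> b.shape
(23, 29)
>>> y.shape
(11, 11)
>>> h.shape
(11, 29, 11)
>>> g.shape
(11, 29, 11)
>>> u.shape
(11, 29)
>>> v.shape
(11, 11)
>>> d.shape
(29, 11, 3)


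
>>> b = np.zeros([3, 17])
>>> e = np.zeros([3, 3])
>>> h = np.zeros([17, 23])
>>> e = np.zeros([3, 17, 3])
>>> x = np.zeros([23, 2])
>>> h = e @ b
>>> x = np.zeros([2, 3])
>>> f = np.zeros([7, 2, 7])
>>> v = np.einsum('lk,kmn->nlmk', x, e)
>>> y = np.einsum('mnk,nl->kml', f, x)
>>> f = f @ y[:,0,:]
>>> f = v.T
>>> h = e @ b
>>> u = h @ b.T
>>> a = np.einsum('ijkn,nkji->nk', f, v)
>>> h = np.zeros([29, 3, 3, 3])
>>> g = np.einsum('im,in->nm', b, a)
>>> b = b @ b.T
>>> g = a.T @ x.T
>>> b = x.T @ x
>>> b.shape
(3, 3)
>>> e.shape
(3, 17, 3)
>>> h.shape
(29, 3, 3, 3)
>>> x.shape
(2, 3)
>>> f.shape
(3, 17, 2, 3)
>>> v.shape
(3, 2, 17, 3)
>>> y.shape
(7, 7, 3)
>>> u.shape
(3, 17, 3)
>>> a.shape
(3, 2)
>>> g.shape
(2, 2)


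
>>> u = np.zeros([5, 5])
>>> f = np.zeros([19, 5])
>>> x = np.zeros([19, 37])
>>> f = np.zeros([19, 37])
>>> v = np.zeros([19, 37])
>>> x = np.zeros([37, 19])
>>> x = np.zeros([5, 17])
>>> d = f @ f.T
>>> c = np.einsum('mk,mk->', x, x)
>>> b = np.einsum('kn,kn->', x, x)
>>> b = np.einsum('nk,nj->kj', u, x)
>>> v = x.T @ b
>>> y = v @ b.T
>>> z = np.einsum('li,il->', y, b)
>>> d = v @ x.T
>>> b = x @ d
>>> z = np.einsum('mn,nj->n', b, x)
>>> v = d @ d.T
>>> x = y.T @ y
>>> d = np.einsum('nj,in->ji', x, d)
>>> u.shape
(5, 5)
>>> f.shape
(19, 37)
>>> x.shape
(5, 5)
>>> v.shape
(17, 17)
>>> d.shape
(5, 17)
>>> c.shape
()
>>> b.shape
(5, 5)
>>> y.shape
(17, 5)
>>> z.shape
(5,)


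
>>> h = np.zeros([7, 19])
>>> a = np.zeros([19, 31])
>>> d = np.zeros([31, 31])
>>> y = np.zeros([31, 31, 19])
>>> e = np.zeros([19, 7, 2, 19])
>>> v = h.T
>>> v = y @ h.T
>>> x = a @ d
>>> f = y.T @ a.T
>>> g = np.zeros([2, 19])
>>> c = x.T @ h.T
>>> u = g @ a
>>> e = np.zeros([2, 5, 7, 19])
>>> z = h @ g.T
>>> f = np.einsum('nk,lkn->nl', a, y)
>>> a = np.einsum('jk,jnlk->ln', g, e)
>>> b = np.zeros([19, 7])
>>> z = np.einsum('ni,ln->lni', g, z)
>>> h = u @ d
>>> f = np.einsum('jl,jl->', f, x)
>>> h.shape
(2, 31)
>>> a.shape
(7, 5)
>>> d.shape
(31, 31)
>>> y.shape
(31, 31, 19)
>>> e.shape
(2, 5, 7, 19)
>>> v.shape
(31, 31, 7)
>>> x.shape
(19, 31)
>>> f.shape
()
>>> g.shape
(2, 19)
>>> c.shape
(31, 7)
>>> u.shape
(2, 31)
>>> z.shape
(7, 2, 19)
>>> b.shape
(19, 7)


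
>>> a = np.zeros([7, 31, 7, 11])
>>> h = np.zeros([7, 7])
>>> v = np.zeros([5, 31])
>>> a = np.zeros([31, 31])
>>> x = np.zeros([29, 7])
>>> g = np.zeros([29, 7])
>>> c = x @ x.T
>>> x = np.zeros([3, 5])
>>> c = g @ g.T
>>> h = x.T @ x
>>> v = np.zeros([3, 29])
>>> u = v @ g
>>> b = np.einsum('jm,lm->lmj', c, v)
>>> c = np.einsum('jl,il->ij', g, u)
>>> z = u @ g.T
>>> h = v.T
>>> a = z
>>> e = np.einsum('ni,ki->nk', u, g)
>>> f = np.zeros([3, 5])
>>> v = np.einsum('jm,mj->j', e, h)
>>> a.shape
(3, 29)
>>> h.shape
(29, 3)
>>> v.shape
(3,)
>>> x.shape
(3, 5)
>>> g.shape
(29, 7)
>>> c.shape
(3, 29)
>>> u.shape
(3, 7)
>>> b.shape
(3, 29, 29)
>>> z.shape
(3, 29)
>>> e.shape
(3, 29)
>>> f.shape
(3, 5)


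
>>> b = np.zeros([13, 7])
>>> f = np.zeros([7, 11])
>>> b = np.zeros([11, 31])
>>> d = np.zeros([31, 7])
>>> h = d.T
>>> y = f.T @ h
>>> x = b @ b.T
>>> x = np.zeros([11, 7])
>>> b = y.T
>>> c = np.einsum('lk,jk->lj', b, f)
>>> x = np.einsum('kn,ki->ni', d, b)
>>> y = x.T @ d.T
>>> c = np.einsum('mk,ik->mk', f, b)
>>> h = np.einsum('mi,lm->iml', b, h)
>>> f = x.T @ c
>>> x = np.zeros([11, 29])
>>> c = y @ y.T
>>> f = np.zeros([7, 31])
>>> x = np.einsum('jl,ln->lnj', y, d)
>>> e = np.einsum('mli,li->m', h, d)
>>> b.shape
(31, 11)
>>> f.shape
(7, 31)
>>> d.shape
(31, 7)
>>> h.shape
(11, 31, 7)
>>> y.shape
(11, 31)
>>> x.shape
(31, 7, 11)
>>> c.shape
(11, 11)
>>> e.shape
(11,)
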